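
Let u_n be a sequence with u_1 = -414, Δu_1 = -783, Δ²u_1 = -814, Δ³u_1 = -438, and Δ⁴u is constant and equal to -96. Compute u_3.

-2794

Build the table forward from the leading diagonal:
Δ⁴: -96, -96, -96
Δ³: -438, -534, -630
Δ²: -814, -1252, -1786
Δ: -783, -1597, -2849
u: -414, -1197, -2794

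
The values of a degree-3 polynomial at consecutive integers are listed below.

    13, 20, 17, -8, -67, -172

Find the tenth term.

Δ: 7, -3, -25, -59, -105
Δ²: -10, -22, -34, -46
Δ³: -12, -12, -12
Third differences constant at -12.
-46 − 12 = -58;  -105 − 58 = -163;  -172 − 163 = -335
-58 − 12 = -70;  -163 − 70 = -233;  -335 − 233 = -568
-70 − 12 = -82;  -233 − 82 = -315;  -568 − 315 = -883
-82 − 12 = -94;  -315 − 94 = -409;  -883 − 409 = -1292

-1292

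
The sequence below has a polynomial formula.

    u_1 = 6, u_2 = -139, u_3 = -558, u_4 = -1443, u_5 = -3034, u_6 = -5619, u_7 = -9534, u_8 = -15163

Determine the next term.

First differences: -145 , -419 , -885 , -1591 , -2585 , -3915 , -5629
Second differences: -274 , -466 , -706 , -994 , -1330 , -1714
Third differences: -192 , -240 , -288 , -336 , -384
Fourth differences: -48 , -48 , -48 , -48
Constant fourth difference = -48, so extend:
-384 − 48 = -432;  -1714 − 432 = -2146;  -5629 − 2146 = -7775;  -15163 − 7775 = -22938

-22938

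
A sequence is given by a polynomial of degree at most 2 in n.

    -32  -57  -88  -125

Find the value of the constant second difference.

Δ: -25, -31, -37
Δ²: -6, -6

-6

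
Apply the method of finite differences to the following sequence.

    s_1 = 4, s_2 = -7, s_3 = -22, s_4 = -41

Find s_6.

-91

Δ: -11, -15, -19
Δ²: -4, -4
The second differences are constant (-4).
-19 − 4 = -23;  -41 − 23 = -64
-23 − 4 = -27;  -64 − 27 = -91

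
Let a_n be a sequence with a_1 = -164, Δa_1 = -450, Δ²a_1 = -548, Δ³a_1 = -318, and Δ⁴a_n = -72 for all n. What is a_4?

-3476

Build the table forward from the leading diagonal:
Fourth differences: -72  -72  -72  -72
Third differences: -318  -390  -462  -534
Second differences: -548  -866  -1256  -1718
First differences: -450  -998  -1864  -3120
a: -164  -614  -1612  -3476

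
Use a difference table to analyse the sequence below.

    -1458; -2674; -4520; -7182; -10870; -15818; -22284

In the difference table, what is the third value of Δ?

First differences: -1216, -1846, -2662, -3688, -4948, -6466
Second differences: -630, -816, -1026, -1260, -1518
Third differences: -186, -210, -234, -258
Fourth differences: -24, -24, -24

-2662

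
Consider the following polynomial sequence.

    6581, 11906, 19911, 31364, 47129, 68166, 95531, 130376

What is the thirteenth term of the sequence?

D1: 5325, 8005, 11453, 15765, 21037, 27365, 34845
D2: 2680, 3448, 4312, 5272, 6328, 7480
D3: 768, 864, 960, 1056, 1152
D4: 96, 96, 96, 96
Constant fourth difference = 96, so extend:
1152 + 96 = 1248;  7480 + 1248 = 8728;  34845 + 8728 = 43573;  130376 + 43573 = 173949
1248 + 96 = 1344;  8728 + 1344 = 10072;  43573 + 10072 = 53645;  173949 + 53645 = 227594
1344 + 96 = 1440;  10072 + 1440 = 11512;  53645 + 11512 = 65157;  227594 + 65157 = 292751
1440 + 96 = 1536;  11512 + 1536 = 13048;  65157 + 13048 = 78205;  292751 + 78205 = 370956
1536 + 96 = 1632;  13048 + 1632 = 14680;  78205 + 14680 = 92885;  370956 + 92885 = 463841

463841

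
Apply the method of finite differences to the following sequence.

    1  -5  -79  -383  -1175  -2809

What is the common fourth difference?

-96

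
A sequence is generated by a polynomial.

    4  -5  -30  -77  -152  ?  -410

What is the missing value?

Using the first 5 terms:
-9  -25  -47  -75
-16  -22  -28
-6  -6
Constant third difference = -6.
Extend forward: -28 − 6 = -34;  -75 − 34 = -109;  -152 − 109 = -261

-261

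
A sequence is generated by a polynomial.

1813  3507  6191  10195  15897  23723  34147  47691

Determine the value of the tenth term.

Δ: 1694 , 2684 , 4004 , 5702 , 7826 , 10424 , 13544
Δ²: 990 , 1320 , 1698 , 2124 , 2598 , 3120
Δ³: 330 , 378 , 426 , 474 , 522
Δ⁴: 48 , 48 , 48 , 48
Fourth differences constant at 48.
522 + 48 = 570;  3120 + 570 = 3690;  13544 + 3690 = 17234;  47691 + 17234 = 64925
570 + 48 = 618;  3690 + 618 = 4308;  17234 + 4308 = 21542;  64925 + 21542 = 86467

86467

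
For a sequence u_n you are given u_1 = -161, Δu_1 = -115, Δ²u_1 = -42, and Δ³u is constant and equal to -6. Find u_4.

Build the table forward from the leading diagonal:
Third differences: -6, -6, -6, -6
Second differences: -42, -48, -54, -60
First differences: -115, -157, -205, -259
u: -161, -276, -433, -638

-638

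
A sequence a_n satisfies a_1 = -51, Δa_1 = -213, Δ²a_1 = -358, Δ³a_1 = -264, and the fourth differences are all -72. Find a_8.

-20820

Build the table forward from the leading diagonal:
Δ⁴: -72  -72  -72  -72  -72  -72  -72  -72
Δ³: -264  -336  -408  -480  -552  -624  -696  -768
Δ²: -358  -622  -958  -1366  -1846  -2398  -3022  -3718
Δ: -213  -571  -1193  -2151  -3517  -5363  -7761  -10783
a: -51  -264  -835  -2028  -4179  -7696  -13059  -20820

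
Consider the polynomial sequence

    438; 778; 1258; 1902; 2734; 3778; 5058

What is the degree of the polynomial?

3

D1: 340, 480, 644, 832, 1044, 1280
D2: 140, 164, 188, 212, 236
D3: 24, 24, 24, 24
The third differences are constant, so the polynomial has degree 3.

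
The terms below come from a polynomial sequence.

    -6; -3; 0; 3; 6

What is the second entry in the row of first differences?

D1: 3, 3, 3, 3

3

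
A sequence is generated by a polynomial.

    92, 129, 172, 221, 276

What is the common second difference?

Δ: 37, 43, 49, 55
Δ²: 6, 6, 6

6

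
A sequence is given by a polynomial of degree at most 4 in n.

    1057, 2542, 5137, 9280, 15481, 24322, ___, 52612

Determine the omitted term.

Using the first 6 terms:
First differences: 1485  2595  4143  6201  8841
Second differences: 1110  1548  2058  2640
Third differences: 438  510  582
Fourth differences: 72  72
Constant fourth difference = 72.
Extend forward: 582 + 72 = 654;  2640 + 654 = 3294;  8841 + 3294 = 12135;  24322 + 12135 = 36457

36457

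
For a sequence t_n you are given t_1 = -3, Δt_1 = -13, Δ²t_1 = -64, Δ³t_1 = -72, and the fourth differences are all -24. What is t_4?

Build the table forward from the leading diagonal:
Fourth differences: -24  -24  -24  -24
Third differences: -72  -96  -120  -144
Second differences: -64  -136  -232  -352
First differences: -13  -77  -213  -445
t: -3  -16  -93  -306

-306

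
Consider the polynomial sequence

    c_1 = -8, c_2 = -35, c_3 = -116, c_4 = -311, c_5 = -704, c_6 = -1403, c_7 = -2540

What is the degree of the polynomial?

4

Δ: -27, -81, -195, -393, -699, -1137
Δ²: -54, -114, -198, -306, -438
Δ³: -60, -84, -108, -132
Δ⁴: -24, -24, -24
The fourth differences are constant, so the polynomial has degree 4.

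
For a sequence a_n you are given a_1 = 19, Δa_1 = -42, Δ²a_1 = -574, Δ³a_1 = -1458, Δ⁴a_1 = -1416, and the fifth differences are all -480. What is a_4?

-3287

Build the table forward from the leading diagonal:
D5: -480  -480  -480  -480
D4: -1416  -1896  -2376  -2856
D3: -1458  -2874  -4770  -7146
D2: -574  -2032  -4906  -9676
D1: -42  -616  -2648  -7554
a: 19  -23  -639  -3287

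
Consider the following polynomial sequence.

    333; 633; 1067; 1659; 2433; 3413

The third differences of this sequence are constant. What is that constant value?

24

Δ: 300, 434, 592, 774, 980
Δ²: 134, 158, 182, 206
Δ³: 24, 24, 24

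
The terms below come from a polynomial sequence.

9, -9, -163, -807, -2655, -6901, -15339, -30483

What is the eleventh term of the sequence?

-154611

First differences: -18, -154, -644, -1848, -4246, -8438, -15144
Second differences: -136, -490, -1204, -2398, -4192, -6706
Third differences: -354, -714, -1194, -1794, -2514
Fourth differences: -360, -480, -600, -720
Fifth differences: -120, -120, -120
Fifth differences constant at -120.
-720 − 120 = -840;  -2514 − 840 = -3354;  -6706 − 3354 = -10060;  -15144 − 10060 = -25204;  -30483 − 25204 = -55687
-840 − 120 = -960;  -3354 − 960 = -4314;  -10060 − 4314 = -14374;  -25204 − 14374 = -39578;  -55687 − 39578 = -95265
-960 − 120 = -1080;  -4314 − 1080 = -5394;  -14374 − 5394 = -19768;  -39578 − 19768 = -59346;  -95265 − 59346 = -154611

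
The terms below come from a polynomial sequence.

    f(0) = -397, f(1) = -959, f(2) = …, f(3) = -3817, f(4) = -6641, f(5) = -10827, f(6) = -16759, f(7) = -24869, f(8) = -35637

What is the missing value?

-2019

Using the last 6 terms:
First differences: -2824, -4186, -5932, -8110, -10768
Second differences: -1362, -1746, -2178, -2658
Third differences: -384, -432, -480
Fourth differences: -48, -48
Constant fourth difference = -48.
Extend backward: -384 + 48 = -336;  -1362 + 336 = -1026;  -2824 + 1026 = -1798;  -3817 + 1798 = -2019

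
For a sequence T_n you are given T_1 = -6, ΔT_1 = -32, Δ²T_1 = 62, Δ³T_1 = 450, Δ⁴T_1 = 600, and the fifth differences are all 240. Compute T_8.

42862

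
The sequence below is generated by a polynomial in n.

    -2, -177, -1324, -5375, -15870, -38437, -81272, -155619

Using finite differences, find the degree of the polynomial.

5

D1: -175, -1147, -4051, -10495, -22567, -42835, -74347
D2: -972, -2904, -6444, -12072, -20268, -31512
D3: -1932, -3540, -5628, -8196, -11244
D4: -1608, -2088, -2568, -3048
D5: -480, -480, -480
The fifth differences are constant, so the polynomial has degree 5.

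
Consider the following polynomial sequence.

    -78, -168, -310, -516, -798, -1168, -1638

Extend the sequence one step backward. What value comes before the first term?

-28

D1: -90  -142  -206  -282  -370  -470
D2: -52  -64  -76  -88  -100
D3: -12  -12  -12  -12
The third differences are constant at -12.
Work back: -52 + 12 = -40;  -90 + 40 = -50;  -78 + 50 = -28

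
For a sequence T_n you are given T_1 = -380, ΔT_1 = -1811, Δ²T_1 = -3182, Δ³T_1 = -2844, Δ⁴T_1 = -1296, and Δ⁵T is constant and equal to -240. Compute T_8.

-229819

Build the table forward from the leading diagonal:
Δ⁵: -240, -240, -240, -240, -240, -240, -240, -240
Δ⁴: -1296, -1536, -1776, -2016, -2256, -2496, -2736, -2976
Δ³: -2844, -4140, -5676, -7452, -9468, -11724, -14220, -16956
Δ²: -3182, -6026, -10166, -15842, -23294, -32762, -44486, -58706
Δ: -1811, -4993, -11019, -21185, -37027, -60321, -93083, -137569
T: -380, -2191, -7184, -18203, -39388, -76415, -136736, -229819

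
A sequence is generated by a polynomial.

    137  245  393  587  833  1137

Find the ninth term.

2457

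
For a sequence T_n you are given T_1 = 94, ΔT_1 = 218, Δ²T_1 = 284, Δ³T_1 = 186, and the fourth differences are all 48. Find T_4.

Build the table forward from the leading diagonal:
Δ⁴: 48  48  48  48
Δ³: 186  234  282  330
Δ²: 284  470  704  986
Δ: 218  502  972  1676
T: 94  312  814  1786

1786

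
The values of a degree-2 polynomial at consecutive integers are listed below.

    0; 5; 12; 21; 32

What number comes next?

D1: 5  7  9  11
D2: 2  2  2
The second differences are constant (2).
11 + 2 = 13;  32 + 13 = 45

45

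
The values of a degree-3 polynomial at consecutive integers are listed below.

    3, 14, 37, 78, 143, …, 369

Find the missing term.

Using the first 5 terms:
First differences: 11, 23, 41, 65
Second differences: 12, 18, 24
Third differences: 6, 6
Constant third difference = 6.
Extend forward: 24 + 6 = 30;  65 + 30 = 95;  143 + 95 = 238

238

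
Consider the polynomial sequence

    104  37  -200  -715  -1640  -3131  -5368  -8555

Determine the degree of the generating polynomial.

D1: -67, -237, -515, -925, -1491, -2237, -3187
D2: -170, -278, -410, -566, -746, -950
D3: -108, -132, -156, -180, -204
D4: -24, -24, -24, -24
The fourth differences are constant, so the polynomial has degree 4.

4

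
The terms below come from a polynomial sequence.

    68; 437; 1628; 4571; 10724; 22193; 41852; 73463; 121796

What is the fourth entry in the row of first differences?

6153

First differences: 369, 1191, 2943, 6153, 11469, 19659, 31611, 48333
Second differences: 822, 1752, 3210, 5316, 8190, 11952, 16722
Third differences: 930, 1458, 2106, 2874, 3762, 4770
Fourth differences: 528, 648, 768, 888, 1008
Fifth differences: 120, 120, 120, 120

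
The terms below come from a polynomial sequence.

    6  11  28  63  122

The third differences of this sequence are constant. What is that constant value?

D1: 5, 17, 35, 59
D2: 12, 18, 24
D3: 6, 6

6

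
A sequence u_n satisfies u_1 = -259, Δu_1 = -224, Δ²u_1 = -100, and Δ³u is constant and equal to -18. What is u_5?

Build the table forward from the leading diagonal:
D3: -18  -18  -18  -18  -18
D2: -100  -118  -136  -154  -172
D1: -224  -324  -442  -578  -732
u: -259  -483  -807  -1249  -1827

-1827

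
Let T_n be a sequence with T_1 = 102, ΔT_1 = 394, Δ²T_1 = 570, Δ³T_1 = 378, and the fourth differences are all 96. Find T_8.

Build the table forward from the leading diagonal:
Fourth differences: 96  96  96  96  96  96  96  96
Third differences: 378  474  570  666  762  858  954  1050
Second differences: 570  948  1422  1992  2658  3420  4278  5232
First differences: 394  964  1912  3334  5326  7984  11404  15682
T: 102  496  1460  3372  6706  12032  20016  31420

31420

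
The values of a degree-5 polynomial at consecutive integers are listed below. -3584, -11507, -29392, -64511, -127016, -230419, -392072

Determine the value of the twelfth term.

-3010687

First differences: -7923  -17885  -35119  -62505  -103403  -161653
Second differences: -9962  -17234  -27386  -40898  -58250
Third differences: -7272  -10152  -13512  -17352
Fourth differences: -2880  -3360  -3840
Fifth differences: -480  -480
Constant fifth difference = -480, so extend:
-3840 − 480 = -4320;  -17352 − 4320 = -21672;  -58250 − 21672 = -79922;  -161653 − 79922 = -241575;  -392072 − 241575 = -633647
-4320 − 480 = -4800;  -21672 − 4800 = -26472;  -79922 − 26472 = -106394;  -241575 − 106394 = -347969;  -633647 − 347969 = -981616
-4800 − 480 = -5280;  -26472 − 5280 = -31752;  -106394 − 31752 = -138146;  -347969 − 138146 = -486115;  -981616 − 486115 = -1467731
-5280 − 480 = -5760;  -31752 − 5760 = -37512;  -138146 − 37512 = -175658;  -486115 − 175658 = -661773;  -1467731 − 661773 = -2129504
-5760 − 480 = -6240;  -37512 − 6240 = -43752;  -175658 − 43752 = -219410;  -661773 − 219410 = -881183;  -2129504 − 881183 = -3010687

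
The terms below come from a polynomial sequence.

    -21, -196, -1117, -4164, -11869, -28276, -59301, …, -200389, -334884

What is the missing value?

Using the first 7 terms:
First differences: -175, -921, -3047, -7705, -16407, -31025
Second differences: -746, -2126, -4658, -8702, -14618
Third differences: -1380, -2532, -4044, -5916
Fourth differences: -1152, -1512, -1872
Fifth differences: -360, -360
Constant fifth difference = -360.
Extend forward: -1872 − 360 = -2232;  -5916 − 2232 = -8148;  -14618 − 8148 = -22766;  -31025 − 22766 = -53791;  -59301 − 53791 = -113092

-113092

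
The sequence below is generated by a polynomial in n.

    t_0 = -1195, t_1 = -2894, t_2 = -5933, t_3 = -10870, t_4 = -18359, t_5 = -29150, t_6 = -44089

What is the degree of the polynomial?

-1699, -3039, -4937, -7489, -10791, -14939
-1340, -1898, -2552, -3302, -4148
-558, -654, -750, -846
-96, -96, -96
The fourth differences are constant, so the polynomial has degree 4.

4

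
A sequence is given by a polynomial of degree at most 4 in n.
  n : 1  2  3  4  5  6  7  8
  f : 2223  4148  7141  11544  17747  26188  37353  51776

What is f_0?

1925  2993  4403  6203  8441  11165  14423
1068  1410  1800  2238  2724  3258
342  390  438  486  534
48  48  48  48
The fourth differences are constant at 48.
Work back: 342 − 48 = 294;  1068 − 294 = 774;  1925 − 774 = 1151;  2223 − 1151 = 1072

1072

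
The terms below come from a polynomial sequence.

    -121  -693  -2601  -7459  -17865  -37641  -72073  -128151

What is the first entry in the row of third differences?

-1614

D1: -572, -1908, -4858, -10406, -19776, -34432, -56078
D2: -1336, -2950, -5548, -9370, -14656, -21646
D3: -1614, -2598, -3822, -5286, -6990
D4: -984, -1224, -1464, -1704
D5: -240, -240, -240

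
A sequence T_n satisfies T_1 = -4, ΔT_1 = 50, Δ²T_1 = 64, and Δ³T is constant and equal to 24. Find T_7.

1736

Build the table forward from the leading diagonal:
D3: 24  24  24  24  24  24  24
D2: 64  88  112  136  160  184  208
D1: 50  114  202  314  450  610  794
T: -4  46  160  362  676  1126  1736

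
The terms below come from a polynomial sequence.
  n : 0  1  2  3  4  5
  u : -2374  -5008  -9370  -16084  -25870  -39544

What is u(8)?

-113494

First differences: -2634 , -4362 , -6714 , -9786 , -13674
Second differences: -1728 , -2352 , -3072 , -3888
Third differences: -624 , -720 , -816
Fourth differences: -96 , -96
Fourth differences constant at -96.
-816 − 96 = -912;  -3888 − 912 = -4800;  -13674 − 4800 = -18474;  -39544 − 18474 = -58018
-912 − 96 = -1008;  -4800 − 1008 = -5808;  -18474 − 5808 = -24282;  -58018 − 24282 = -82300
-1008 − 96 = -1104;  -5808 − 1104 = -6912;  -24282 − 6912 = -31194;  -82300 − 31194 = -113494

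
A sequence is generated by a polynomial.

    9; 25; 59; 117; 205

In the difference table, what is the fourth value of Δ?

88

D1: 16, 34, 58, 88
D2: 18, 24, 30
D3: 6, 6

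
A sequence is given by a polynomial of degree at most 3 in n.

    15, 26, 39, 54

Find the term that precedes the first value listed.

11, 13, 15
2, 2
The second differences are constant at 2.
Work back: 11 − 2 = 9;  15 − 9 = 6

6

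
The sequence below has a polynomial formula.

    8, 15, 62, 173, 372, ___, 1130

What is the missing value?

Using the first 5 terms:
Δ: 7  47  111  199
Δ²: 40  64  88
Δ³: 24  24
Constant third difference = 24.
Extend forward: 88 + 24 = 112;  199 + 112 = 311;  372 + 311 = 683

683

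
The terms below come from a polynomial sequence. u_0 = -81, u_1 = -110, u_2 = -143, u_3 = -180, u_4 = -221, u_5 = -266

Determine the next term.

-315

Δ: -29 , -33 , -37 , -41 , -45
Δ²: -4 , -4 , -4 , -4
Constant second difference = -4, so extend:
-45 − 4 = -49;  -266 − 49 = -315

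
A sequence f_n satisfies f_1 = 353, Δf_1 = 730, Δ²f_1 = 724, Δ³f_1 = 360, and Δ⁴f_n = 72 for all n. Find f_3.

2537

Build the table forward from the leading diagonal:
Fourth differences: 72  72  72
Third differences: 360  432  504
Second differences: 724  1084  1516
First differences: 730  1454  2538
f: 353  1083  2537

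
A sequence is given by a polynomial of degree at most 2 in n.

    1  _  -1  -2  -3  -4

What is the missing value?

Using the last 4 terms:
First differences: -1  -1  -1
Constant first difference = -1.
Extend backward: -1 + 1 = 0

0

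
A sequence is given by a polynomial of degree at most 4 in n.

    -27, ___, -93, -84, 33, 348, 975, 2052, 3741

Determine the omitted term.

-60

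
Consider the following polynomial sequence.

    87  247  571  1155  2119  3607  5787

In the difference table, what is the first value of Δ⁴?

Δ: 160, 324, 584, 964, 1488, 2180
Δ²: 164, 260, 380, 524, 692
Δ³: 96, 120, 144, 168
Δ⁴: 24, 24, 24

24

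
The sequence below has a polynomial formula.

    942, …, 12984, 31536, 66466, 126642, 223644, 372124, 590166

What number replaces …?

4294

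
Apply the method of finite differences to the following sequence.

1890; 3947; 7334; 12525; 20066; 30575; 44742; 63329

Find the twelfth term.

Δ: 2057  3387  5191  7541  10509  14167  18587
Δ²: 1330  1804  2350  2968  3658  4420
Δ³: 474  546  618  690  762
Δ⁴: 72  72  72  72
Constant fourth difference = 72, so extend:
762 + 72 = 834;  4420 + 834 = 5254;  18587 + 5254 = 23841;  63329 + 23841 = 87170
834 + 72 = 906;  5254 + 906 = 6160;  23841 + 6160 = 30001;  87170 + 30001 = 117171
906 + 72 = 978;  6160 + 978 = 7138;  30001 + 7138 = 37139;  117171 + 37139 = 154310
978 + 72 = 1050;  7138 + 1050 = 8188;  37139 + 8188 = 45327;  154310 + 45327 = 199637

199637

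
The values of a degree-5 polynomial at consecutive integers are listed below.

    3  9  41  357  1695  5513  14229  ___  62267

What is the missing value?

31461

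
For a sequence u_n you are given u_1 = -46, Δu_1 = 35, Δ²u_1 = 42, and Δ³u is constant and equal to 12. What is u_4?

Build the table forward from the leading diagonal:
Third differences: 12, 12, 12, 12
Second differences: 42, 54, 66, 78
First differences: 35, 77, 131, 197
u: -46, -11, 66, 197

197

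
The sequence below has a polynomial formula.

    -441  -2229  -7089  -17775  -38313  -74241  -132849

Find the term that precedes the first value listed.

-3

Δ: -1788, -4860, -10686, -20538, -35928, -58608
Δ²: -3072, -5826, -9852, -15390, -22680
Δ³: -2754, -4026, -5538, -7290
Δ⁴: -1272, -1512, -1752
Δ⁵: -240, -240
The fifth differences are constant at -240.
Work back: -1272 + 240 = -1032;  -2754 + 1032 = -1722;  -3072 + 1722 = -1350;  -1788 + 1350 = -438;  -441 + 438 = -3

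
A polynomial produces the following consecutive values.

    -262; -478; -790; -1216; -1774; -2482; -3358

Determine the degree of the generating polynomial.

3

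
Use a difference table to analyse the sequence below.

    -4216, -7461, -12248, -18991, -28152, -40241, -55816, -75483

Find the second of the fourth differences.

-48

Δ: -3245, -4787, -6743, -9161, -12089, -15575, -19667
Δ²: -1542, -1956, -2418, -2928, -3486, -4092
Δ³: -414, -462, -510, -558, -606
Δ⁴: -48, -48, -48, -48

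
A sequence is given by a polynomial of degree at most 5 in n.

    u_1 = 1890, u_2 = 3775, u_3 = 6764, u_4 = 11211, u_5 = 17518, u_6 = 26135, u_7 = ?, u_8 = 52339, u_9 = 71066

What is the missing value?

37560

Using the first 6 terms:
D1: 1885  2989  4447  6307  8617
D2: 1104  1458  1860  2310
D3: 354  402  450
D4: 48  48
Constant fourth difference = 48.
Extend forward: 450 + 48 = 498;  2310 + 498 = 2808;  8617 + 2808 = 11425;  26135 + 11425 = 37560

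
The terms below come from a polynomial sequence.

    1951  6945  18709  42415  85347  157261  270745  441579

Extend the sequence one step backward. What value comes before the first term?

307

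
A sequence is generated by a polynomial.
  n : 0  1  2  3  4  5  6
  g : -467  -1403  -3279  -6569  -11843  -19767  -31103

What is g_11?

-172353

D1: -936 , -1876 , -3290 , -5274 , -7924 , -11336
D2: -940 , -1414 , -1984 , -2650 , -3412
D3: -474 , -570 , -666 , -762
D4: -96 , -96 , -96
The fourth differences are constant (-96).
-762 − 96 = -858;  -3412 − 858 = -4270;  -11336 − 4270 = -15606;  -31103 − 15606 = -46709
-858 − 96 = -954;  -4270 − 954 = -5224;  -15606 − 5224 = -20830;  -46709 − 20830 = -67539
-954 − 96 = -1050;  -5224 − 1050 = -6274;  -20830 − 6274 = -27104;  -67539 − 27104 = -94643
-1050 − 96 = -1146;  -6274 − 1146 = -7420;  -27104 − 7420 = -34524;  -94643 − 34524 = -129167
-1146 − 96 = -1242;  -7420 − 1242 = -8662;  -34524 − 8662 = -43186;  -129167 − 43186 = -172353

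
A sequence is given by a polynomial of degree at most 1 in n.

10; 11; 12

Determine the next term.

13

Δ: 1 , 1
Constant first difference = 1, so extend:
12 + 1 = 13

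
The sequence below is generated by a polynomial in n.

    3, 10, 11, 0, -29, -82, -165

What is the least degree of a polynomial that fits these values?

D1: 7, 1, -11, -29, -53, -83
D2: -6, -12, -18, -24, -30
D3: -6, -6, -6, -6
The third differences are constant, so the polynomial has degree 3.

3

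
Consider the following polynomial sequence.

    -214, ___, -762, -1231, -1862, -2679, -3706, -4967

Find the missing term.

Using the last 6 terms:
D1: -469  -631  -817  -1027  -1261
D2: -162  -186  -210  -234
D3: -24  -24  -24
Constant third difference = -24.
Extend backward: -162 + 24 = -138;  -469 + 138 = -331;  -762 + 331 = -431

-431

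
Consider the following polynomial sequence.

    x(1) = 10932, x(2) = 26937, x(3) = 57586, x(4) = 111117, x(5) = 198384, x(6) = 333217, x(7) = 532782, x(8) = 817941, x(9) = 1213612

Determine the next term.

1749129

16005, 30649, 53531, 87267, 134833, 199565, 285159, 395671
14644, 22882, 33736, 47566, 64732, 85594, 110512
8238, 10854, 13830, 17166, 20862, 24918
2616, 2976, 3336, 3696, 4056
360, 360, 360, 360
Fifth differences constant at 360.
4056 + 360 = 4416;  24918 + 4416 = 29334;  110512 + 29334 = 139846;  395671 + 139846 = 535517;  1213612 + 535517 = 1749129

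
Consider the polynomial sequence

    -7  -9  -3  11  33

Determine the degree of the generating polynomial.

D1: -2, 6, 14, 22
D2: 8, 8, 8
The second differences are constant, so the polynomial has degree 2.

2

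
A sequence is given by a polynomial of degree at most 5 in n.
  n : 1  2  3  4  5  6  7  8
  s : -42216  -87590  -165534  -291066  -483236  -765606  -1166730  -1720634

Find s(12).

First differences: -45374, -77944, -125532, -192170, -282370, -401124, -553904
Second differences: -32570, -47588, -66638, -90200, -118754, -152780
Third differences: -15018, -19050, -23562, -28554, -34026
Fourth differences: -4032, -4512, -4992, -5472
Fifth differences: -480, -480, -480
Fifth differences constant at -480.
-5472 − 480 = -5952;  -34026 − 5952 = -39978;  -152780 − 39978 = -192758;  -553904 − 192758 = -746662;  -1720634 − 746662 = -2467296
-5952 − 480 = -6432;  -39978 − 6432 = -46410;  -192758 − 46410 = -239168;  -746662 − 239168 = -985830;  -2467296 − 985830 = -3453126
-6432 − 480 = -6912;  -46410 − 6912 = -53322;  -239168 − 53322 = -292490;  -985830 − 292490 = -1278320;  -3453126 − 1278320 = -4731446
-6912 − 480 = -7392;  -53322 − 7392 = -60714;  -292490 − 60714 = -353204;  -1278320 − 353204 = -1631524;  -4731446 − 1631524 = -6362970

-6362970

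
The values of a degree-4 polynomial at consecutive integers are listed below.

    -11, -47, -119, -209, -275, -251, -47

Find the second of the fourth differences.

Δ: -36, -72, -90, -66, 24, 204
Δ²: -36, -18, 24, 90, 180
Δ³: 18, 42, 66, 90
Δ⁴: 24, 24, 24

24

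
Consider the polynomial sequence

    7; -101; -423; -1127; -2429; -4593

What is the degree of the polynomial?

First differences: -108, -322, -704, -1302, -2164
Second differences: -214, -382, -598, -862
Third differences: -168, -216, -264
Fourth differences: -48, -48
The fourth differences are constant, so the polynomial has degree 4.

4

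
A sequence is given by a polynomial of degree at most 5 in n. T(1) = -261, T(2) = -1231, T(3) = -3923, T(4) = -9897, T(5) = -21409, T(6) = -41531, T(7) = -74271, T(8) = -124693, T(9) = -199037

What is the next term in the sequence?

-304839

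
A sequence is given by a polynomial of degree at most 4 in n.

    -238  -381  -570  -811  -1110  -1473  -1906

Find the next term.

-2415

First differences: -143, -189, -241, -299, -363, -433
Second differences: -46, -52, -58, -64, -70
Third differences: -6, -6, -6, -6
Third differences constant at -6.
-70 − 6 = -76;  -433 − 76 = -509;  -1906 − 509 = -2415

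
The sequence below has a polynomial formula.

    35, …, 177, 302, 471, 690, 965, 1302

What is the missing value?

Using the last 6 terms:
125  169  219  275  337
44  50  56  62
6  6  6
Constant third difference = 6.
Extend backward: 44 − 6 = 38;  125 − 38 = 87;  177 − 87 = 90

90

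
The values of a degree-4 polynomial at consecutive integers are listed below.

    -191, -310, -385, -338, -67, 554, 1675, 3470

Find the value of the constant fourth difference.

First differences: -119, -75, 47, 271, 621, 1121, 1795
Second differences: 44, 122, 224, 350, 500, 674
Third differences: 78, 102, 126, 150, 174
Fourth differences: 24, 24, 24, 24

24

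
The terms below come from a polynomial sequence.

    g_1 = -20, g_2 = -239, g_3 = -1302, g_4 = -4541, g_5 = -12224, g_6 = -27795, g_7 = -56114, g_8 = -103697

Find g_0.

-219  -1063  -3239  -7683  -15571  -28319  -47583
-844  -2176  -4444  -7888  -12748  -19264
-1332  -2268  -3444  -4860  -6516
-936  -1176  -1416  -1656
-240  -240  -240
The fifth differences are constant at -240.
Work back: -936 + 240 = -696;  -1332 + 696 = -636;  -844 + 636 = -208;  -219 + 208 = -11;  -20 + 11 = -9

-9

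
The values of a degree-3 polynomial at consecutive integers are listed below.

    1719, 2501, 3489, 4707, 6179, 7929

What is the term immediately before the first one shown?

1119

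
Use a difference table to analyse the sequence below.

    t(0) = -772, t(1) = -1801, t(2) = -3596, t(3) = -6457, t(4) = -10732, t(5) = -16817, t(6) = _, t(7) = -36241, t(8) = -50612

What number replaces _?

-25156

Using the first 6 terms:
First differences: -1029, -1795, -2861, -4275, -6085
Second differences: -766, -1066, -1414, -1810
Third differences: -300, -348, -396
Fourth differences: -48, -48
Constant fourth difference = -48.
Extend forward: -396 − 48 = -444;  -1810 − 444 = -2254;  -6085 − 2254 = -8339;  -16817 − 8339 = -25156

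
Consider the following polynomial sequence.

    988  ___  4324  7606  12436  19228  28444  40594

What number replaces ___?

Using the last 6 terms:
Δ: 3282, 4830, 6792, 9216, 12150
Δ²: 1548, 1962, 2424, 2934
Δ³: 414, 462, 510
Δ⁴: 48, 48
Constant fourth difference = 48.
Extend backward: 414 − 48 = 366;  1548 − 366 = 1182;  3282 − 1182 = 2100;  4324 − 2100 = 2224

2224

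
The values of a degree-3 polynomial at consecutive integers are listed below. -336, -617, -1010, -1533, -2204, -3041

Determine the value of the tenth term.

D1: -281, -393, -523, -671, -837
D2: -112, -130, -148, -166
D3: -18, -18, -18
Third differences constant at -18.
-166 − 18 = -184;  -837 − 184 = -1021;  -3041 − 1021 = -4062
-184 − 18 = -202;  -1021 − 202 = -1223;  -4062 − 1223 = -5285
-202 − 18 = -220;  -1223 − 220 = -1443;  -5285 − 1443 = -6728
-220 − 18 = -238;  -1443 − 238 = -1681;  -6728 − 1681 = -8409

-8409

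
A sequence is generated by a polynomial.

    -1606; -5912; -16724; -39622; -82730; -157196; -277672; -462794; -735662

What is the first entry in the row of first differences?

-4306

Δ: -4306, -10812, -22898, -43108, -74466, -120476, -185122, -272868
Δ²: -6506, -12086, -20210, -31358, -46010, -64646, -87746
Δ³: -5580, -8124, -11148, -14652, -18636, -23100
Δ⁴: -2544, -3024, -3504, -3984, -4464
Δ⁵: -480, -480, -480, -480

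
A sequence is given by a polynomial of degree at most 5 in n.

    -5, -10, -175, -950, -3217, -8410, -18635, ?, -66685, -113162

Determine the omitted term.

-36790

Using the first 7 terms:
D1: -5, -165, -775, -2267, -5193, -10225
D2: -160, -610, -1492, -2926, -5032
D3: -450, -882, -1434, -2106
D4: -432, -552, -672
D5: -120, -120
Constant fifth difference = -120.
Extend forward: -672 − 120 = -792;  -2106 − 792 = -2898;  -5032 − 2898 = -7930;  -10225 − 7930 = -18155;  -18635 − 18155 = -36790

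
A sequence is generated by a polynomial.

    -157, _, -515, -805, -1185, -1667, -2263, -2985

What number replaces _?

-303

Using the last 6 terms:
D1: -290, -380, -482, -596, -722
D2: -90, -102, -114, -126
D3: -12, -12, -12
Constant third difference = -12.
Extend backward: -90 + 12 = -78;  -290 + 78 = -212;  -515 + 212 = -303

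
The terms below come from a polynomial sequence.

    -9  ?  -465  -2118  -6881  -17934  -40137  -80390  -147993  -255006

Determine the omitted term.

-62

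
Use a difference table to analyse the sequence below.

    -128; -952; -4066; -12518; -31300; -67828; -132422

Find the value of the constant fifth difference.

First differences: -824, -3114, -8452, -18782, -36528, -64594
Second differences: -2290, -5338, -10330, -17746, -28066
Third differences: -3048, -4992, -7416, -10320
Fourth differences: -1944, -2424, -2904
Fifth differences: -480, -480

-480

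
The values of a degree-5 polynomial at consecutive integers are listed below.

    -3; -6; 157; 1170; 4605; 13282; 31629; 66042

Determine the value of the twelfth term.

D1: -3  163  1013  3435  8677  18347  34413
D2: 166  850  2422  5242  9670  16066
D3: 684  1572  2820  4428  6396
D4: 888  1248  1608  1968
D5: 360  360  360
Fifth differences constant at 360.
1968 + 360 = 2328;  6396 + 2328 = 8724;  16066 + 8724 = 24790;  34413 + 24790 = 59203;  66042 + 59203 = 125245
2328 + 360 = 2688;  8724 + 2688 = 11412;  24790 + 11412 = 36202;  59203 + 36202 = 95405;  125245 + 95405 = 220650
2688 + 360 = 3048;  11412 + 3048 = 14460;  36202 + 14460 = 50662;  95405 + 50662 = 146067;  220650 + 146067 = 366717
3048 + 360 = 3408;  14460 + 3408 = 17868;  50662 + 17868 = 68530;  146067 + 68530 = 214597;  366717 + 214597 = 581314

581314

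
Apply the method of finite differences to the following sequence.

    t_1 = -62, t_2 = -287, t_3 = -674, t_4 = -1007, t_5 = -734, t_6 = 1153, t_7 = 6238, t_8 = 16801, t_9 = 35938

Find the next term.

67681

D1: -225 , -387 , -333 , 273 , 1887 , 5085 , 10563 , 19137
D2: -162 , 54 , 606 , 1614 , 3198 , 5478 , 8574
D3: 216 , 552 , 1008 , 1584 , 2280 , 3096
D4: 336 , 456 , 576 , 696 , 816
D5: 120 , 120 , 120 , 120
Constant fifth difference = 120, so extend:
816 + 120 = 936;  3096 + 936 = 4032;  8574 + 4032 = 12606;  19137 + 12606 = 31743;  35938 + 31743 = 67681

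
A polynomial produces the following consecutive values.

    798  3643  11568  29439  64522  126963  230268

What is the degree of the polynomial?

First differences: 2845, 7925, 17871, 35083, 62441, 103305
Second differences: 5080, 9946, 17212, 27358, 40864
Third differences: 4866, 7266, 10146, 13506
Fourth differences: 2400, 2880, 3360
Fifth differences: 480, 480
The fifth differences are constant, so the polynomial has degree 5.

5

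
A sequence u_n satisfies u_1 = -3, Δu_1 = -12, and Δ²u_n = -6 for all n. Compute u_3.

-33

Build the table forward from the leading diagonal:
Δ²: -6  -6  -6
Δ: -12  -18  -24
u: -3  -15  -33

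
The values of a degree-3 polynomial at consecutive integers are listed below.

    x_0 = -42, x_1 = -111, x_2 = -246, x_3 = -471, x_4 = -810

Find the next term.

-1287

First differences: -69, -135, -225, -339
Second differences: -66, -90, -114
Third differences: -24, -24
The third differences are constant (-24).
-114 − 24 = -138;  -339 − 138 = -477;  -810 − 477 = -1287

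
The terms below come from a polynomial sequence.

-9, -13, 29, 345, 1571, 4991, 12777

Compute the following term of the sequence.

28229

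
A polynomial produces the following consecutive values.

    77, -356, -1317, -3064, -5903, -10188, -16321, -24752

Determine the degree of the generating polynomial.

4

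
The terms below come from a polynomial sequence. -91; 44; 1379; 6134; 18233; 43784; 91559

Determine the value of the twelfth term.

1217774

First differences: 135, 1335, 4755, 12099, 25551, 47775
Second differences: 1200, 3420, 7344, 13452, 22224
Third differences: 2220, 3924, 6108, 8772
Fourth differences: 1704, 2184, 2664
Fifth differences: 480, 480
The fifth differences are constant (480).
2664 + 480 = 3144;  8772 + 3144 = 11916;  22224 + 11916 = 34140;  47775 + 34140 = 81915;  91559 + 81915 = 173474
3144 + 480 = 3624;  11916 + 3624 = 15540;  34140 + 15540 = 49680;  81915 + 49680 = 131595;  173474 + 131595 = 305069
3624 + 480 = 4104;  15540 + 4104 = 19644;  49680 + 19644 = 69324;  131595 + 69324 = 200919;  305069 + 200919 = 505988
4104 + 480 = 4584;  19644 + 4584 = 24228;  69324 + 24228 = 93552;  200919 + 93552 = 294471;  505988 + 294471 = 800459
4584 + 480 = 5064;  24228 + 5064 = 29292;  93552 + 29292 = 122844;  294471 + 122844 = 417315;  800459 + 417315 = 1217774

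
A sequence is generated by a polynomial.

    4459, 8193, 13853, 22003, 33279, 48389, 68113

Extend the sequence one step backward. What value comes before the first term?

D1: 3734, 5660, 8150, 11276, 15110, 19724
D2: 1926, 2490, 3126, 3834, 4614
D3: 564, 636, 708, 780
D4: 72, 72, 72
The fourth differences are constant at 72.
Work back: 564 − 72 = 492;  1926 − 492 = 1434;  3734 − 1434 = 2300;  4459 − 2300 = 2159

2159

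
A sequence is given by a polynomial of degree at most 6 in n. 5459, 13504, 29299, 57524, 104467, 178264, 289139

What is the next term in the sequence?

First differences: 8045, 15795, 28225, 46943, 73797, 110875
Second differences: 7750, 12430, 18718, 26854, 37078
Third differences: 4680, 6288, 8136, 10224
Fourth differences: 1608, 1848, 2088
Fifth differences: 240, 240
The fifth differences are constant (240).
2088 + 240 = 2328;  10224 + 2328 = 12552;  37078 + 12552 = 49630;  110875 + 49630 = 160505;  289139 + 160505 = 449644

449644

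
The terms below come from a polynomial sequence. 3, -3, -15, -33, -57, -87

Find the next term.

-123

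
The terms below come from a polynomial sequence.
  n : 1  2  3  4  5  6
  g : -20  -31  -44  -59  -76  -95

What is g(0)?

First differences: -11, -13, -15, -17, -19
Second differences: -2, -2, -2, -2
The second differences are constant at -2.
Work back: -11 + 2 = -9;  -20 + 9 = -11

-11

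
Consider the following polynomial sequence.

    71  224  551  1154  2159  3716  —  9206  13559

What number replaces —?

5999

Using the first 6 terms:
First differences: 153, 327, 603, 1005, 1557
Second differences: 174, 276, 402, 552
Third differences: 102, 126, 150
Fourth differences: 24, 24
Constant fourth difference = 24.
Extend forward: 150 + 24 = 174;  552 + 174 = 726;  1557 + 726 = 2283;  3716 + 2283 = 5999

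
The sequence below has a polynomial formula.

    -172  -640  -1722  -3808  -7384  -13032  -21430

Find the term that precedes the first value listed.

-24

Δ: -468, -1082, -2086, -3576, -5648, -8398
Δ²: -614, -1004, -1490, -2072, -2750
Δ³: -390, -486, -582, -678
Δ⁴: -96, -96, -96
The fourth differences are constant at -96.
Work back: -390 + 96 = -294;  -614 + 294 = -320;  -468 + 320 = -148;  -172 + 148 = -24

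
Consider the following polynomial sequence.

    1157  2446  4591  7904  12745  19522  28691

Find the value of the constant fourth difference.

Δ: 1289, 2145, 3313, 4841, 6777, 9169
Δ²: 856, 1168, 1528, 1936, 2392
Δ³: 312, 360, 408, 456
Δ⁴: 48, 48, 48

48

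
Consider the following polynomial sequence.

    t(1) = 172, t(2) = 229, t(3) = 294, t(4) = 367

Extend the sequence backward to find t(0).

123

First differences: 57, 65, 73
Second differences: 8, 8
The second differences are constant at 8.
Work back: 57 − 8 = 49;  172 − 49 = 123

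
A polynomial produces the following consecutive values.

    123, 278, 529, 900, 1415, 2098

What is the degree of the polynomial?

3

D1: 155, 251, 371, 515, 683
D2: 96, 120, 144, 168
D3: 24, 24, 24
The third differences are constant, so the polynomial has degree 3.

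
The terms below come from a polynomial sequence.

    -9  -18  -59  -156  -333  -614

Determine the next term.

Δ: -9 , -41 , -97 , -177 , -281
Δ²: -32 , -56 , -80 , -104
Δ³: -24 , -24 , -24
The third differences are constant (-24).
-104 − 24 = -128;  -281 − 128 = -409;  -614 − 409 = -1023

-1023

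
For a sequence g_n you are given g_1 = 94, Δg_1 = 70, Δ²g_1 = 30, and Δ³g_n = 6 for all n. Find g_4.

400

Build the table forward from the leading diagonal:
D3: 6, 6, 6, 6
D2: 30, 36, 42, 48
D1: 70, 100, 136, 178
g: 94, 164, 264, 400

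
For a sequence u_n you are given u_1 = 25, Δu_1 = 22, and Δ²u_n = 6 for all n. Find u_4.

Build the table forward from the leading diagonal:
D2: 6  6  6  6
D1: 22  28  34  40
u: 25  47  75  109

109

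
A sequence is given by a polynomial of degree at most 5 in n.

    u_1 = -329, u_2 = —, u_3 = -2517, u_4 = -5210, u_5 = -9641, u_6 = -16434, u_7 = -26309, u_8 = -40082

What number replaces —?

-1034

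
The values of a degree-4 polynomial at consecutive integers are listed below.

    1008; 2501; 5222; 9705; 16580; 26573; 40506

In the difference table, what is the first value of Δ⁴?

96

D1: 1493, 2721, 4483, 6875, 9993, 13933
D2: 1228, 1762, 2392, 3118, 3940
D3: 534, 630, 726, 822
D4: 96, 96, 96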